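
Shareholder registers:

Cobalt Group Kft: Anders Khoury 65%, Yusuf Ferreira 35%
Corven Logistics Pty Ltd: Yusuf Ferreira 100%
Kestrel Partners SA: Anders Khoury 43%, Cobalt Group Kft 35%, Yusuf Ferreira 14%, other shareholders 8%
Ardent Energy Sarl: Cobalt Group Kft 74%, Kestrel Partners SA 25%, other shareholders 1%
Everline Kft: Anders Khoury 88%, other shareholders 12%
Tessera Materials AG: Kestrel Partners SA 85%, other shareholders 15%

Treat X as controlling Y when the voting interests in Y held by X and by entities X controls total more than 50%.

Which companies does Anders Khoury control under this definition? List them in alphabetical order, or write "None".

Ardent Energy Sarl, Cobalt Group Kft, Everline Kft, Kestrel Partners SA, Tessera Materials AG

Anders holds 65% of Cobalt, so Anders controls Cobalt.
Anders and Cobalt together hold 43% + 35% = 78% of Kestrel, so Anders controls Kestrel.
Cobalt and Kestrel together hold 74% + 25% = 99% of Ardent, so Anders controls Ardent.
Anders holds 88% of Everline, so Anders controls Everline.
Kestrel holds 85% of Tessera, so Anders controls Tessera.
No other company's threshold is met.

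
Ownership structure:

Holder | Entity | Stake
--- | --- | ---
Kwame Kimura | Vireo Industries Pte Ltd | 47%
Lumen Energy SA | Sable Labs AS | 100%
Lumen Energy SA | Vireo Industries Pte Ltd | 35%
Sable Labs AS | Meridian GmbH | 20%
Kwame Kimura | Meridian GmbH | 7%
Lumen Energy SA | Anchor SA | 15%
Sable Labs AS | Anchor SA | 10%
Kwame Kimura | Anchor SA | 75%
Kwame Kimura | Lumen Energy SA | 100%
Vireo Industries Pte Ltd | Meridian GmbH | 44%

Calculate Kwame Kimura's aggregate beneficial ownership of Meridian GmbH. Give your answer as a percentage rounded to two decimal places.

Kwame reaches Meridian along 4 paths.
Via Lumen → Vireo: 100% × 35% × 44% = 15.4%.
Via Vireo: 47% × 44% = 20.68%.
Via Lumen → Sable: 100% × 100% × 20% = 20%.
Direct stake: 7% = 7%.
Total: 15.4% + 20.68% + 20% + 7% = 63.08%.

63.08%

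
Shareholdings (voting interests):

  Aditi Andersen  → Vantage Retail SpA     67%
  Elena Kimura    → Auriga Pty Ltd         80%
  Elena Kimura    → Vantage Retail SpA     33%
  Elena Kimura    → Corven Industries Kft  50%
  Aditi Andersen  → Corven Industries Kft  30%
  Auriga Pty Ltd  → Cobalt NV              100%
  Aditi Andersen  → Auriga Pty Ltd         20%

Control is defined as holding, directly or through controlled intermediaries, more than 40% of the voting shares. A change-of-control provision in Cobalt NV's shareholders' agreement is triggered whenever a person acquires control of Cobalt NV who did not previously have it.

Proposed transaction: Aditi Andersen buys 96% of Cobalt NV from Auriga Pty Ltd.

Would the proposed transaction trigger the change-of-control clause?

Yes

The purchase adds only to Aditi's holdings (Auriga's stake shrinks), so Aditi is the only person who could newly come to control Cobalt.
Aditi holds 67% of Vantage, so Aditi controls Vantage.
Neither Aditi nor any entity Aditi controls holds any voting interest in Cobalt.
So before the transaction, Aditi does not control Cobalt.
After the purchase, Aditi holds 96% of Cobalt directly, and Auriga's stake falls to 4%.
Aditi holds 96% of Cobalt, so Aditi controls Cobalt.
Aditi did not control Cobalt before and does after, so the clause is triggered.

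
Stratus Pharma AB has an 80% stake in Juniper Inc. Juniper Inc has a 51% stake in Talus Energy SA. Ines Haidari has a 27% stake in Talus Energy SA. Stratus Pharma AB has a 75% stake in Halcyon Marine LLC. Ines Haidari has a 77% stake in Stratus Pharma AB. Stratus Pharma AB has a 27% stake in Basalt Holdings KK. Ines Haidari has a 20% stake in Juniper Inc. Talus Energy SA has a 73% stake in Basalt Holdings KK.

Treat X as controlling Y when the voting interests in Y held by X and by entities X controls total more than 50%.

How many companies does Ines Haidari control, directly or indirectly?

Ines holds 77% of Stratus, so Ines controls Stratus.
Stratus and Ines together hold 80% + 20% = 100% of Juniper, so Ines controls Juniper.
Stratus holds 75% of Halcyon, so Ines controls Halcyon.
Ines and Juniper together hold 27% + 51% = 78% of Talus, so Ines controls Talus.
Stratus and Talus together hold 27% + 73% = 100% of Basalt, so Ines controls Basalt.
Ines controls 5 companies.

5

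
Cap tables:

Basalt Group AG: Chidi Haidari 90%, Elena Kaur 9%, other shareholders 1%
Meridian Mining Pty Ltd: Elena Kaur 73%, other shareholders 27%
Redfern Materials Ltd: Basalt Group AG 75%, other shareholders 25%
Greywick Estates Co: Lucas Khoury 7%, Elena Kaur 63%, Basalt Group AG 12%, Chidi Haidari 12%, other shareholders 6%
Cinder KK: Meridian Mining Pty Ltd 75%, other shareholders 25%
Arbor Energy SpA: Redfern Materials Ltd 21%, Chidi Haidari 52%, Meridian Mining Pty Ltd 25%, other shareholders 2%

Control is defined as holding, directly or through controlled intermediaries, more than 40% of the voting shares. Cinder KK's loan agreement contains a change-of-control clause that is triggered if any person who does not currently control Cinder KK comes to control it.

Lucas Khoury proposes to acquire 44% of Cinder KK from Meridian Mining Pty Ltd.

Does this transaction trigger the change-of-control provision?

Yes

The purchase adds only to Lucas's holdings (Meridian's stake shrinks), so Lucas is the only person who could newly come to control Cinder.
Lucas's largest direct stake is 7% in Greywick, which does not meet the threshold, so Lucas controls no company.
Neither Lucas nor any entity Lucas controls holds any voting interest in Cinder.
So before the transaction, Lucas does not control Cinder.
After the purchase, Lucas holds 44% of Cinder directly, and Meridian's stake falls to 31%.
Lucas holds 44% of Cinder, so Lucas controls Cinder.
Lucas did not control Cinder before and does after, so the clause is triggered.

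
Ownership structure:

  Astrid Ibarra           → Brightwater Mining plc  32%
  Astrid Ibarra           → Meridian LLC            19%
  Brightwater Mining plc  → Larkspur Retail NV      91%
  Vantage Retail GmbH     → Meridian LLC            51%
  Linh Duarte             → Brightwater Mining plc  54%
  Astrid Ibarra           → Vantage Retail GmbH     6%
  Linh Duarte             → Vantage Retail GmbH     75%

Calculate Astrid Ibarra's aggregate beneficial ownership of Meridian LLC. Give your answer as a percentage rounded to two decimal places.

Astrid reaches Meridian along 2 paths.
Via Vantage: 6% × 51% = 3.06%.
Direct stake: 19% = 19%.
Total: 3.06% + 19% = 22.06%.

22.06%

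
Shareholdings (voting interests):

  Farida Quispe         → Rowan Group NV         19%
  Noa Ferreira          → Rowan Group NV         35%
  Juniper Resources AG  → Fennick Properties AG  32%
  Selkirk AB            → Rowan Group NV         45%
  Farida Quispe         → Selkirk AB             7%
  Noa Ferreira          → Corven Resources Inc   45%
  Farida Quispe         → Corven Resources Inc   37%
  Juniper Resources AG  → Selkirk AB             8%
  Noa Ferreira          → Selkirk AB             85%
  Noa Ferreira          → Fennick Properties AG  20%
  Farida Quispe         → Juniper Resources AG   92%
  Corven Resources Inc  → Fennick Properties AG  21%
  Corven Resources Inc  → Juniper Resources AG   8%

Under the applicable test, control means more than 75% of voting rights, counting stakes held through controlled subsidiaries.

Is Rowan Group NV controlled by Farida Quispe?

No

Farida holds 92% of Juniper, so Farida controls Juniper.
In Rowan, Farida's side holds only 19%, not > 75%.
So Farida does not control Rowan.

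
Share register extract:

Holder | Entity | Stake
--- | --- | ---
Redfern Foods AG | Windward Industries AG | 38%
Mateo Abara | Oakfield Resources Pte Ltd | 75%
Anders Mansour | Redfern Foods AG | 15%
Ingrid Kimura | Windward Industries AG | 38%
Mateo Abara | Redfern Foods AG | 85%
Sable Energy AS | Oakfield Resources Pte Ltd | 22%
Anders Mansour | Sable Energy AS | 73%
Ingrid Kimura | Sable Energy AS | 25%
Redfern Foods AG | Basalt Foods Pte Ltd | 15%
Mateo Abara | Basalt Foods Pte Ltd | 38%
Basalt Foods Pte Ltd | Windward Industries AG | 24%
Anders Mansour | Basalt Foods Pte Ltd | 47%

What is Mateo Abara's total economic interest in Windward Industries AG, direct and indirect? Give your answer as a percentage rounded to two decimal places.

Mateo reaches Windward along 3 paths.
Via Basalt: 38% × 24% = 9.12%.
Via Redfern → Basalt: 85% × 15% × 24% = 3.06%.
Via Redfern: 85% × 38% = 32.3%.
Total: 9.12% + 3.06% + 32.3% = 44.48%.

44.48%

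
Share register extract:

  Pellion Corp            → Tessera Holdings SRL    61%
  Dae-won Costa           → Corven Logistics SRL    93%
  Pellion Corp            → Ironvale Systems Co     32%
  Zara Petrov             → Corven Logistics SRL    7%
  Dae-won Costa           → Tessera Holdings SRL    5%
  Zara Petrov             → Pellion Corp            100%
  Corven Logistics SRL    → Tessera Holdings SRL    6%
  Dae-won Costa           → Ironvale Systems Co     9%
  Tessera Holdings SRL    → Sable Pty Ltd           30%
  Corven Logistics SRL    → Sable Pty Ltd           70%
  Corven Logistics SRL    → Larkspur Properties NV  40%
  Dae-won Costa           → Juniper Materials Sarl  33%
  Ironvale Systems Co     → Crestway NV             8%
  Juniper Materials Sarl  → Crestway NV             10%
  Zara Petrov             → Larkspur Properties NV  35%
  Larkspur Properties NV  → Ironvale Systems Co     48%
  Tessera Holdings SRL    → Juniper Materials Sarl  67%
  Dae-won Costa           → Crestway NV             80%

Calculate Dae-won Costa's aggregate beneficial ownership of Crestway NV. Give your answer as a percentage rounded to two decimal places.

Dae-won reaches Crestway along 6 paths.
Via Ironvale: 9% × 8% = 0.72%.
Via Corven → Larkspur → Ironvale: 93% × 40% × 48% × 8% = 1.42848%.
Direct stake: 80% = 80%.
Via Juniper: 33% × 10% = 3.3%.
Via Corven → Tessera → Juniper: 93% × 6% × 67% × 10% = 0.37386%.
Via Tessera → Juniper: 5% × 67% × 10% = 0.335%.
Total: 0.72% + 1.42848% + 80% + 3.3% + 0.37386% + 0.335% = 86.15734%.
Rounded: 86.16%.

86.16%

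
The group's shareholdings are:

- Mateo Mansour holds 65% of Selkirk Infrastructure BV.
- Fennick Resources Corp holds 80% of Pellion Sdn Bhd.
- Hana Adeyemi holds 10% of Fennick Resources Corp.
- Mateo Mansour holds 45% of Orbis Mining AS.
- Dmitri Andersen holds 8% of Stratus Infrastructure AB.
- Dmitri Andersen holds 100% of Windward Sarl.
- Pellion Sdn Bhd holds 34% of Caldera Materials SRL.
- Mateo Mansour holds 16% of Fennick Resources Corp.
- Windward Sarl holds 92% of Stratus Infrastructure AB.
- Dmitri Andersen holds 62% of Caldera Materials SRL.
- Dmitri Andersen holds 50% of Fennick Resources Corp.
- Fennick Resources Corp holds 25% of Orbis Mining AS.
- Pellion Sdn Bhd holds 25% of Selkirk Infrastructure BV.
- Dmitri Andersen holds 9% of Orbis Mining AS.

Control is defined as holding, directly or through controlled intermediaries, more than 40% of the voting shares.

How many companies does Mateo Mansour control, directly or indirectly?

2

Mateo holds 65% of Selkirk, so Mateo controls Selkirk.
Mateo holds 45% of Orbis, so Mateo controls Orbis.
No other company's threshold is met.
Mateo controls 2 companies.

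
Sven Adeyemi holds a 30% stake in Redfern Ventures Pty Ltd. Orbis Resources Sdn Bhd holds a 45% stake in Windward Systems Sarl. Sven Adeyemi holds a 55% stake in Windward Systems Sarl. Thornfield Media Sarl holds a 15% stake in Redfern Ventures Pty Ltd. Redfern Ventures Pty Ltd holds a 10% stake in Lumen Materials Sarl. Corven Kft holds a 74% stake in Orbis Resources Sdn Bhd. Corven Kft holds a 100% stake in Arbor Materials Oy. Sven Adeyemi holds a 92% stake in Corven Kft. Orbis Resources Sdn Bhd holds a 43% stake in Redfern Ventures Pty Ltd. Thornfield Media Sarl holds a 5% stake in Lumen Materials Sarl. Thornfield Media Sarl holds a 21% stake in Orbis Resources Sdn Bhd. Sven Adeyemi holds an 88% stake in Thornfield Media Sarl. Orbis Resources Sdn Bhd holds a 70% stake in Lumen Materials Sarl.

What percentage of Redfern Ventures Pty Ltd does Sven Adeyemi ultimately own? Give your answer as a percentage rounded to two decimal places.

80.42%

Sven reaches Redfern along 4 paths.
Direct stake: 30% = 30%.
Via Corven → Orbis: 92% × 74% × 43% = 29.2744%.
Via Thornfield → Orbis: 88% × 21% × 43% = 7.9464%.
Via Thornfield: 88% × 15% = 13.2%.
Total: 30% + 29.2744% + 7.9464% + 13.2% = 80.4208%.
Rounded: 80.42%.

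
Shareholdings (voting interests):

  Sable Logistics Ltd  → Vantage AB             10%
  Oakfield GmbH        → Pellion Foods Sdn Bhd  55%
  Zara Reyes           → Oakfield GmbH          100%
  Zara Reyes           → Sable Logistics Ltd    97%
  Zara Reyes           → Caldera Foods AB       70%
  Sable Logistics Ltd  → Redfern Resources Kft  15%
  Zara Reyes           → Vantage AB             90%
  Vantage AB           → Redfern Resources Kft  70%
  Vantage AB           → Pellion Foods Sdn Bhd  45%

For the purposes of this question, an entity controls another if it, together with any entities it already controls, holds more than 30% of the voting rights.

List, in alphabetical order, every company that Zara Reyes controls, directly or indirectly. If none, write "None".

Caldera Foods AB, Oakfield GmbH, Pellion Foods Sdn Bhd, Redfern Resources Kft, Sable Logistics Ltd, Vantage AB

Zara holds 97% of Sable, so Zara controls Sable.
Zara holds 70% of Caldera, so Zara controls Caldera.
Zara and Sable together hold 90% + 10% = 100% of Vantage, so Zara controls Vantage.
Zara holds 100% of Oakfield, so Zara controls Oakfield.
Vantage and Sable together hold 70% + 15% = 85% of Redfern, so Zara controls Redfern.
Vantage and Oakfield together hold 45% + 55% = 100% of Pellion, so Zara controls Pellion.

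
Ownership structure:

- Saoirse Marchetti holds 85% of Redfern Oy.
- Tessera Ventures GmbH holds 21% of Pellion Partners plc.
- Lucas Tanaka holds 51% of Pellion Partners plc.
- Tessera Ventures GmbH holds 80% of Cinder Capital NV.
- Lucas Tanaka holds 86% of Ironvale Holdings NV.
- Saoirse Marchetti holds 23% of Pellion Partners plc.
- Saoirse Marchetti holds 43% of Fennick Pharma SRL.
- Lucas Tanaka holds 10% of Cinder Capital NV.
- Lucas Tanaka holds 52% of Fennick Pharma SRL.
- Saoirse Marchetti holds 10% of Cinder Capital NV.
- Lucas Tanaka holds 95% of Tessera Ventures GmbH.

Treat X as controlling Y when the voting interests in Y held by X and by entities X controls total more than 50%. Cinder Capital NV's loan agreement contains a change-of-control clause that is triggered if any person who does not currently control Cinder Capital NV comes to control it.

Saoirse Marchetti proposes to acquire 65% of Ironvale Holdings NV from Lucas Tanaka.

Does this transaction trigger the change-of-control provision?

The purchase adds only to Saoirse's holdings (Lucas's stake shrinks), so Saoirse is the only person who could newly come to control Cinder.
Saoirse holds 85% of Redfern, so Saoirse controls Redfern.
In Cinder, Saoirse's side holds only 10%, not > 50%.
So before the transaction, Saoirse does not control Cinder.
After the purchase, Saoirse holds 65% of Ironvale directly, and Lucas's stake falls to 21%.
Saoirse holds 65% of Ironvale, so Saoirse controls Ironvale.
After the transaction, Saoirse's side holds 10% of Cinder, not > 50%, so Saoirse still does not control Cinder.
No new person acquires control, so the clause is not triggered.

No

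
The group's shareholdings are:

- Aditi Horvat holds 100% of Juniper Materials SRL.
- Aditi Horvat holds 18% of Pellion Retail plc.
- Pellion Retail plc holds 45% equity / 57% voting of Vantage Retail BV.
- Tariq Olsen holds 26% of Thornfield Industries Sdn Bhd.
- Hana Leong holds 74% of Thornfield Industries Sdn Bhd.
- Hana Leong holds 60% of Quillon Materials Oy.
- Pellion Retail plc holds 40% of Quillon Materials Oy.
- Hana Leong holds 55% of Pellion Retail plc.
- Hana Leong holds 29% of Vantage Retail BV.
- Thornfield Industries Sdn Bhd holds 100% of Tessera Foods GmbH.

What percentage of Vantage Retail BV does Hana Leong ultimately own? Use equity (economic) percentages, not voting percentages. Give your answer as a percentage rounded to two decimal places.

Hana reaches Vantage along 2 paths.
Via Pellion: 55% × 45% = 24.75%.
Direct stake: 29% = 29%.
Total: 24.75% + 29% = 53.75%.

53.75%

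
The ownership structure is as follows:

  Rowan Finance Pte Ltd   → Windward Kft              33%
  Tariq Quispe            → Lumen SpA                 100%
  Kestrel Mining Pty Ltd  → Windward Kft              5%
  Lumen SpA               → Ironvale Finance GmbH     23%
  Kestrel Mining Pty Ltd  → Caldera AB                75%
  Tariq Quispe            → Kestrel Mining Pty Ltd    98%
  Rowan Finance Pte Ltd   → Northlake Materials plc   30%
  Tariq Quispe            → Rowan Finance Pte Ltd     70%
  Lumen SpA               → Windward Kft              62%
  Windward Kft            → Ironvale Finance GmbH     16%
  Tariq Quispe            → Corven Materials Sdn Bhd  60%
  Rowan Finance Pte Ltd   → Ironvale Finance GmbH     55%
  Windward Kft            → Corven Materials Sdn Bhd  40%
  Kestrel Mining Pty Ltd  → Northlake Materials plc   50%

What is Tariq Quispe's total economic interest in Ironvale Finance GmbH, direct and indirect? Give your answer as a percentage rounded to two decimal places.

Tariq reaches Ironvale along 5 paths.
Via Lumen: 100% × 23% = 23%.
Via Rowan: 70% × 55% = 38.5%.
Via Lumen → Windward: 100% × 62% × 16% = 9.92%.
Via Kestrel → Windward: 98% × 5% × 16% = 0.784%.
Via Rowan → Windward: 70% × 33% × 16% = 3.696%.
Total: 23% + 38.5% + 9.92% + 0.784% + 3.696% = 75.9%.
Rounded: 75.90%.

75.90%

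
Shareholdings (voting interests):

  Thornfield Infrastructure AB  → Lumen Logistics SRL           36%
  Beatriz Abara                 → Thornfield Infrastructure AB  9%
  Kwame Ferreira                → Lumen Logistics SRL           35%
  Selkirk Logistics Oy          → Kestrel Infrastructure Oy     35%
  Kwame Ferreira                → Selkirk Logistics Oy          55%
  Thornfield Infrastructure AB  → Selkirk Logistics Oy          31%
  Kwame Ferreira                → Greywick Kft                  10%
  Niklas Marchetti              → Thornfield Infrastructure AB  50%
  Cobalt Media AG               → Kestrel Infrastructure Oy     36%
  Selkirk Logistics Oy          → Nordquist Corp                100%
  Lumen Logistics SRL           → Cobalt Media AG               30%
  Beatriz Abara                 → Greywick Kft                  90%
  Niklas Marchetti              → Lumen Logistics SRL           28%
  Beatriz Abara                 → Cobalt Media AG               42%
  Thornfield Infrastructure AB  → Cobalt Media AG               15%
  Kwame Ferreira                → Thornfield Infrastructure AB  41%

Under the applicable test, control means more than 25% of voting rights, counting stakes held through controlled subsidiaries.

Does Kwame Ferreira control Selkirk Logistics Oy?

Kwame holds 41% of Thornfield, so Kwame controls Thornfield.
Kwame and Thornfield together hold 55% + 31% = 86% of Selkirk, so Kwame controls Selkirk.

Yes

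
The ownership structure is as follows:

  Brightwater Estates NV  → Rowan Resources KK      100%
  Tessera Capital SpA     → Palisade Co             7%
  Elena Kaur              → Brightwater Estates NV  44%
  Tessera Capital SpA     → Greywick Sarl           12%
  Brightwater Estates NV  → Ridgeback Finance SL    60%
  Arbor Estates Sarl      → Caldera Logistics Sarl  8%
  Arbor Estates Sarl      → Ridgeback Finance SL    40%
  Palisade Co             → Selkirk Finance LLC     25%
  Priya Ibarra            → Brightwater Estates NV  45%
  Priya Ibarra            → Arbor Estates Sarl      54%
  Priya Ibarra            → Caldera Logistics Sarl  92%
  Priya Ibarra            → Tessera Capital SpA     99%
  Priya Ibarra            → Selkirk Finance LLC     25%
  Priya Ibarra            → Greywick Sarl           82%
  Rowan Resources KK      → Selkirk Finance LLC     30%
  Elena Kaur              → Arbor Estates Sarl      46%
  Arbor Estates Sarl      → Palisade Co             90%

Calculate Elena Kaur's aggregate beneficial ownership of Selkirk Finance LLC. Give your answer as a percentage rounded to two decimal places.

23.55%

Elena reaches Selkirk along 2 paths.
Via Arbor → Palisade: 46% × 90% × 25% = 10.35%.
Via Brightwater → Rowan: 44% × 100% × 30% = 13.2%.
Total: 10.35% + 13.2% = 23.55%.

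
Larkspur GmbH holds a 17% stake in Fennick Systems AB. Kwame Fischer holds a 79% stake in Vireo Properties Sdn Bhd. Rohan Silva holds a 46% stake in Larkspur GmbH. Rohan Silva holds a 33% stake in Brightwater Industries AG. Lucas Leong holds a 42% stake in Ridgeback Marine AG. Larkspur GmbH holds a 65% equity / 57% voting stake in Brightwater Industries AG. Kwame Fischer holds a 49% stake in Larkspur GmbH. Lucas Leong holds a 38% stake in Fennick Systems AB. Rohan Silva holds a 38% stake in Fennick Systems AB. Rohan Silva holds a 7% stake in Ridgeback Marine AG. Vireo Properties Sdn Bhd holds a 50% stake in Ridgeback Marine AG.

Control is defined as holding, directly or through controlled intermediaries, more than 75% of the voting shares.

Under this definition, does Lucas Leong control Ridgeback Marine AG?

No

Lucas's largest direct stake is 42% in Ridgeback, which does not meet the threshold, so Lucas controls no company.
In Ridgeback, Lucas's side holds only 42%, not > 75%.
So Lucas does not control Ridgeback.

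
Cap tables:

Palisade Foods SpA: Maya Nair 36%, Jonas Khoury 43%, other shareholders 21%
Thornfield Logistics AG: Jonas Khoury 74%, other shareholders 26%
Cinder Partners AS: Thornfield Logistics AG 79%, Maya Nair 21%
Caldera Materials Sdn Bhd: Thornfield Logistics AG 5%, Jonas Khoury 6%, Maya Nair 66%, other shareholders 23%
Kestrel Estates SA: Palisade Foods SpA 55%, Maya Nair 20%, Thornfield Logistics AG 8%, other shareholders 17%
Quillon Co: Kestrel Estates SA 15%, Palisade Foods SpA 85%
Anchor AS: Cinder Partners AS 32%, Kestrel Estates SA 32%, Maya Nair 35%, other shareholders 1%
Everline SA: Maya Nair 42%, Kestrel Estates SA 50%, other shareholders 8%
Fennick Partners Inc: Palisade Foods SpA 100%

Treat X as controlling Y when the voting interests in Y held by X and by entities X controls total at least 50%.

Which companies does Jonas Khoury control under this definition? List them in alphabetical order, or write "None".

Jonas holds 74% of Thornfield, so Jonas controls Thornfield.
Thornfield holds 79% of Cinder, so Jonas controls Cinder.
No other company's threshold is met.

Cinder Partners AS, Thornfield Logistics AG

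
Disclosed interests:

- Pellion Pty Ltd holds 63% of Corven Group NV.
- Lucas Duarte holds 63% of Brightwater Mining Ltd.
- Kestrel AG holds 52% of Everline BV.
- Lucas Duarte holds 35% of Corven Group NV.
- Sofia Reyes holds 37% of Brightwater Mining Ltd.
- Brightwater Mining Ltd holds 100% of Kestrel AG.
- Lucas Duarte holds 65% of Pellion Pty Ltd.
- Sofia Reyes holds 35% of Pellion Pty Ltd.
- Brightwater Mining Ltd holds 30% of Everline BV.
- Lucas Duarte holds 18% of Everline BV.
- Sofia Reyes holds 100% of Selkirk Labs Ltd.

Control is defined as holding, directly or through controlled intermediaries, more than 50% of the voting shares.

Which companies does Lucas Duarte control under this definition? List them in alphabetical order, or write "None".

Lucas holds 65% of Pellion, so Lucas controls Pellion.
Lucas holds 63% of Brightwater, so Lucas controls Brightwater.
Brightwater holds 100% of Kestrel, so Lucas controls Kestrel.
Lucas and Pellion together hold 35% + 63% = 98% of Corven, so Lucas controls Corven.
Brightwater and Lucas and Kestrel together hold 30% + 18% + 52% = 100% of Everline, so Lucas controls Everline.
No other company's threshold is met.

Brightwater Mining Ltd, Corven Group NV, Everline BV, Kestrel AG, Pellion Pty Ltd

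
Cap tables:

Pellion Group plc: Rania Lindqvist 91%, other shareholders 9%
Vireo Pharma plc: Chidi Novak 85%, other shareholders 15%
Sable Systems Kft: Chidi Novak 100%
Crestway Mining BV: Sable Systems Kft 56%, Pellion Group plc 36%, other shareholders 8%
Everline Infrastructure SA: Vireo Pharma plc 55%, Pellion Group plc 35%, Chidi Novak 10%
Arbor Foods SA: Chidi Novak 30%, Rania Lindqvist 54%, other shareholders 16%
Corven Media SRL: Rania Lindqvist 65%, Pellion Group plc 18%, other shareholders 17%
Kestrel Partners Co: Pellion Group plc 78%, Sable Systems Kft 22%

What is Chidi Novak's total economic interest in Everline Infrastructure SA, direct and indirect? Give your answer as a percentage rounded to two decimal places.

Chidi reaches Everline along 2 paths.
Via Vireo: 85% × 55% = 46.75%.
Direct stake: 10% = 10%.
Total: 46.75% + 10% = 56.75%.

56.75%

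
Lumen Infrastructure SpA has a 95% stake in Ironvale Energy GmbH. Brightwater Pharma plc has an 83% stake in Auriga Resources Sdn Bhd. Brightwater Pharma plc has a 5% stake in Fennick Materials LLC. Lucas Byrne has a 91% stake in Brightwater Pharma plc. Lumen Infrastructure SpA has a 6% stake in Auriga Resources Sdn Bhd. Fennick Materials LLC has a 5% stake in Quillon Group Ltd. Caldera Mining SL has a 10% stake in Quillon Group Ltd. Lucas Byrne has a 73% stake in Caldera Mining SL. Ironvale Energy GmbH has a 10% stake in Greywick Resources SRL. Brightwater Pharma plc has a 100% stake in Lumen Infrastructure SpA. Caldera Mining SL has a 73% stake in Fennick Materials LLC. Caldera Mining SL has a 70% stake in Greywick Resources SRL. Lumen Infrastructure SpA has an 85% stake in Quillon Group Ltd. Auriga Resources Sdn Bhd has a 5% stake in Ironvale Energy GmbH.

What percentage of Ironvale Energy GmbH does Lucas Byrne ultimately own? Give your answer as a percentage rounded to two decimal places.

Lucas reaches Ironvale along 3 paths.
Via Brightwater → Auriga: 91% × 83% × 5% = 3.7765%.
Via Brightwater → Lumen → Auriga: 91% × 100% × 6% × 5% = 0.273%.
Via Brightwater → Lumen: 91% × 100% × 95% = 86.45%.
Total: 3.7765% + 0.273% + 86.45% = 90.4995%.
Rounded: 90.50%.

90.50%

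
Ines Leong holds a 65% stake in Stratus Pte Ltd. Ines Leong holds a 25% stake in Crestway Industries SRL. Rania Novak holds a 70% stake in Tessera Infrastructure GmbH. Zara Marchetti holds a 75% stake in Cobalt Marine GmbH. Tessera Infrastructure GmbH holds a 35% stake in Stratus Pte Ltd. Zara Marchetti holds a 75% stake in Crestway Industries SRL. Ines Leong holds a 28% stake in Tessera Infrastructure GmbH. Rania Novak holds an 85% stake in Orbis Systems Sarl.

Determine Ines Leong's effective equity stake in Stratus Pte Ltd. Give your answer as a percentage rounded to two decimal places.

74.80%

Ines reaches Stratus along 2 paths.
Direct stake: 65% = 65%.
Via Tessera: 28% × 35% = 9.8%.
Total: 65% + 9.8% = 74.8%.
Rounded: 74.80%.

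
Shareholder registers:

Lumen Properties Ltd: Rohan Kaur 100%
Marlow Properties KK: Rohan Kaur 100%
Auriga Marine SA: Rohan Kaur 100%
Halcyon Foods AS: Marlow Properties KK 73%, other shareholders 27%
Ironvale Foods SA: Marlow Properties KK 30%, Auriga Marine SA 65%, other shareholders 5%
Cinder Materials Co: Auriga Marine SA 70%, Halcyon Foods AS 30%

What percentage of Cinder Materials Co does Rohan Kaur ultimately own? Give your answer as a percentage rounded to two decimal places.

91.90%

Rohan reaches Cinder along 2 paths.
Via Auriga: 100% × 70% = 70%.
Via Marlow → Halcyon: 100% × 73% × 30% = 21.9%.
Total: 70% + 21.9% = 91.9%.
Rounded: 91.90%.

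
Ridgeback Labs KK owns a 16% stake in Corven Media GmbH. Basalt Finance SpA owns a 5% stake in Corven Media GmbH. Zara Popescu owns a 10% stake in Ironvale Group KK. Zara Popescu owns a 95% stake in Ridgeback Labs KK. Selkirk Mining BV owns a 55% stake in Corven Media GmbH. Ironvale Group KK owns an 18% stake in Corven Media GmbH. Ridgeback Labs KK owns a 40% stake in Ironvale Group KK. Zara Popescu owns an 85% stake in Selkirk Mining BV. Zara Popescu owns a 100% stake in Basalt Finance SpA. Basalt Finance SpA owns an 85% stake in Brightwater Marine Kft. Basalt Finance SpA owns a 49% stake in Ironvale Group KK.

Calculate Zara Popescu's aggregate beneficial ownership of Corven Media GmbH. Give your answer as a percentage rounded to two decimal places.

84.41%

Zara reaches Corven along 6 paths.
Via Basalt → Ironvale: 100% × 49% × 18% = 8.82%.
Via Ridgeback → Ironvale: 95% × 40% × 18% = 6.84%.
Via Ironvale: 10% × 18% = 1.8%.
Via Selkirk: 85% × 55% = 46.75%.
Via Basalt: 100% × 5% = 5%.
Via Ridgeback: 95% × 16% = 15.2%.
Total: 8.82% + 6.84% + 1.8% + 46.75% + 5% + 15.2% = 84.41%.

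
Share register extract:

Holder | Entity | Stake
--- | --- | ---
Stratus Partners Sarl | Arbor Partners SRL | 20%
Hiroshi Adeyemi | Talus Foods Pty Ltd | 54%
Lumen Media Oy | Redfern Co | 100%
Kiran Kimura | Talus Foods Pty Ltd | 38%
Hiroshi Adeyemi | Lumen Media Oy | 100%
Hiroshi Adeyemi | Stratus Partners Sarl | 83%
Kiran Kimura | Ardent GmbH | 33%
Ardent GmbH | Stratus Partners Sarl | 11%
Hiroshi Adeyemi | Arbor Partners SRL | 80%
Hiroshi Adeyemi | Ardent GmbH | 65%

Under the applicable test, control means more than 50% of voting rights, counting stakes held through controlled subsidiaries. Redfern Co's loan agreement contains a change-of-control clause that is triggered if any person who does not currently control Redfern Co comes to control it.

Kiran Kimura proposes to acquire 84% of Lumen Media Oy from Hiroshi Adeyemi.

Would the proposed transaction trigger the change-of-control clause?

Yes

The purchase adds only to Kiran's holdings (Hiroshi's stake shrinks), so Kiran is the only person who could newly come to control Redfern.
Kiran's largest direct stake is 38% in Talus, which does not meet the threshold, so Kiran controls no company.
Neither Kiran nor any entity Kiran controls holds any voting interest in Redfern.
So before the transaction, Kiran does not control Redfern.
After the purchase, Kiran holds 84% of Lumen directly, and Hiroshi's stake falls to 16%.
Kiran holds 84% of Lumen, so Kiran controls Lumen.
Lumen holds 100% of Redfern, so Kiran controls Redfern.
Kiran did not control Redfern before and does after, so the clause is triggered.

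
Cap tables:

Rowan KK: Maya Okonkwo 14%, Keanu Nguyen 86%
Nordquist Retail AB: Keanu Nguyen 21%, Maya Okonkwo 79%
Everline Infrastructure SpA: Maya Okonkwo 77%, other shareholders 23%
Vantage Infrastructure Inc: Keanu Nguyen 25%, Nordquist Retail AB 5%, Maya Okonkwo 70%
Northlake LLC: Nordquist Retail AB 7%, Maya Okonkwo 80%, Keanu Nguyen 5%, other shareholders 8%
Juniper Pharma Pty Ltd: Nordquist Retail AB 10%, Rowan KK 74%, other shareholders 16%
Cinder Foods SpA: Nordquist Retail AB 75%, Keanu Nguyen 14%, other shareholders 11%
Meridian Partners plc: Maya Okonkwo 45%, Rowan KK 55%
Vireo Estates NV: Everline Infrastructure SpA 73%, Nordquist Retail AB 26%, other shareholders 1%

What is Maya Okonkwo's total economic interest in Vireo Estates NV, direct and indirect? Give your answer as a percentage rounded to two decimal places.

Maya reaches Vireo along 2 paths.
Via Everline: 77% × 73% = 56.21%.
Via Nordquist: 79% × 26% = 20.54%.
Total: 56.21% + 20.54% = 76.75%.

76.75%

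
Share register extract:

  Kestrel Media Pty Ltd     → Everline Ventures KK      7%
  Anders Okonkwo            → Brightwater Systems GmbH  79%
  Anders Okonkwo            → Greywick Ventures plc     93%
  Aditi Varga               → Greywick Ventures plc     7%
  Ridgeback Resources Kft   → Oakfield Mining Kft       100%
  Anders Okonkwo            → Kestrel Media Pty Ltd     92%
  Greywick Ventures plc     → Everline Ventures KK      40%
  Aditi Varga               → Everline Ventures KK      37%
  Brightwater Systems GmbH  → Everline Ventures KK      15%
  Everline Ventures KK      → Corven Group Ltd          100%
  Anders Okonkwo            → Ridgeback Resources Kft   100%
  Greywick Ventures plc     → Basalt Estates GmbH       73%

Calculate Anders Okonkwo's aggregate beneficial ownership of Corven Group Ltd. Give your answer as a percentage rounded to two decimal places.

Anders reaches Corven along 3 paths.
Via Greywick → Everline: 93% × 40% × 100% = 37.2%.
Via Brightwater → Everline: 79% × 15% × 100% = 11.85%.
Via Kestrel → Everline: 92% × 7% × 100% = 6.44%.
Total: 37.2% + 11.85% + 6.44% = 55.49%.

55.49%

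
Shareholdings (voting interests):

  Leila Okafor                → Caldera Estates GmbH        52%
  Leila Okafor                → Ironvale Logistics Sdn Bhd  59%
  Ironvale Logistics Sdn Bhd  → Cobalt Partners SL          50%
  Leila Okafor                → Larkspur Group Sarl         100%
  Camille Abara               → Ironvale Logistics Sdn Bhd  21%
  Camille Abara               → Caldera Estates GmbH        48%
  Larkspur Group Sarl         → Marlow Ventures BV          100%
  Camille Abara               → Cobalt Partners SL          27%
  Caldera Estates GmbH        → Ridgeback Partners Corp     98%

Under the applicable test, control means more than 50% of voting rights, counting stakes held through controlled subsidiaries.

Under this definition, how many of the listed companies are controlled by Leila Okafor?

5

Leila holds 52% of Caldera, so Leila controls Caldera.
Leila holds 59% of Ironvale, so Leila controls Ironvale.
Caldera holds 98% of Ridgeback, so Leila controls Ridgeback.
Leila holds 100% of Larkspur, so Leila controls Larkspur.
Larkspur holds 100% of Marlow, so Leila controls Marlow.
No other company's threshold is met.
Leila controls 5 companies.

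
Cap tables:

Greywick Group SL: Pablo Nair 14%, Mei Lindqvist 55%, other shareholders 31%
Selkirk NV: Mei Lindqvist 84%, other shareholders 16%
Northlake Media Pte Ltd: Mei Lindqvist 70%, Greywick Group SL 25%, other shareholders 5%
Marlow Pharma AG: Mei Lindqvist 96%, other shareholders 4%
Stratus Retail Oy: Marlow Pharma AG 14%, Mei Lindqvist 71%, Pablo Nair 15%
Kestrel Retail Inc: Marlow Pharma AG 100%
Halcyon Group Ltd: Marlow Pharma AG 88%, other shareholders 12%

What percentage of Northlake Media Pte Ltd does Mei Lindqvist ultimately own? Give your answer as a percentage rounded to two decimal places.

83.75%

Mei reaches Northlake along 2 paths.
Direct stake: 70% = 70%.
Via Greywick: 55% × 25% = 13.75%.
Total: 70% + 13.75% = 83.75%.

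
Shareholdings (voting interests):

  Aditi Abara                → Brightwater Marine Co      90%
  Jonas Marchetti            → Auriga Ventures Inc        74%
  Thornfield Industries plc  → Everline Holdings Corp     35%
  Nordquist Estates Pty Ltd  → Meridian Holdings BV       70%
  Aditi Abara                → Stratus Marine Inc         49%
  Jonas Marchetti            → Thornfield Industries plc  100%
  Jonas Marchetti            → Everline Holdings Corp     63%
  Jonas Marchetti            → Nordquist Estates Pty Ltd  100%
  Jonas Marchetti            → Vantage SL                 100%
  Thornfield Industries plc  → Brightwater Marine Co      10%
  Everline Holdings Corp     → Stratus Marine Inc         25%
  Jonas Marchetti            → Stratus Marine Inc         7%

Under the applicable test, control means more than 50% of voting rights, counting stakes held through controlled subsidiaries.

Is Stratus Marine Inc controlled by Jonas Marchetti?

No

Jonas holds 100% of Thornfield, so Jonas controls Thornfield.
Jonas holds 100% of Vantage, so Jonas controls Vantage.
Jonas and Thornfield together hold 63% + 35% = 98% of Everline, so Jonas controls Everline.
Jonas holds 100% of Nordquist, so Jonas controls Nordquist.
Jonas holds 74% of Auriga, so Jonas controls Auriga.
Nordquist holds 70% of Meridian, so Jonas controls Meridian.
In Stratus, Jonas's side holds only 25% + 7% = 32%, not > 50%.
So Jonas does not control Stratus.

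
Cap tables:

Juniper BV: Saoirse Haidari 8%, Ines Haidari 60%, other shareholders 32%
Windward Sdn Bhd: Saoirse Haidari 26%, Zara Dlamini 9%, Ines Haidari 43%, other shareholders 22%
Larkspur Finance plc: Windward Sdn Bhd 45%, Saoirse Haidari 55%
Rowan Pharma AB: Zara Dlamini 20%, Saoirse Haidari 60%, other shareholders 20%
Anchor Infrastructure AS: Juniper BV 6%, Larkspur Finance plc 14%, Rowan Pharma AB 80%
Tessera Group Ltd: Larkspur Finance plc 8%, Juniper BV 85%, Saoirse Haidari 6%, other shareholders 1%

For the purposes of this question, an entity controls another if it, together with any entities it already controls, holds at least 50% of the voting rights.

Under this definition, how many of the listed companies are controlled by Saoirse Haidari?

Saoirse holds 55% of Larkspur, so Saoirse controls Larkspur.
Saoirse holds 60% of Rowan, so Saoirse controls Rowan.
Larkspur and Rowan together hold 14% + 80% = 94% of Anchor, so Saoirse controls Anchor.
No other company's threshold is met.
Saoirse controls 3 companies.

3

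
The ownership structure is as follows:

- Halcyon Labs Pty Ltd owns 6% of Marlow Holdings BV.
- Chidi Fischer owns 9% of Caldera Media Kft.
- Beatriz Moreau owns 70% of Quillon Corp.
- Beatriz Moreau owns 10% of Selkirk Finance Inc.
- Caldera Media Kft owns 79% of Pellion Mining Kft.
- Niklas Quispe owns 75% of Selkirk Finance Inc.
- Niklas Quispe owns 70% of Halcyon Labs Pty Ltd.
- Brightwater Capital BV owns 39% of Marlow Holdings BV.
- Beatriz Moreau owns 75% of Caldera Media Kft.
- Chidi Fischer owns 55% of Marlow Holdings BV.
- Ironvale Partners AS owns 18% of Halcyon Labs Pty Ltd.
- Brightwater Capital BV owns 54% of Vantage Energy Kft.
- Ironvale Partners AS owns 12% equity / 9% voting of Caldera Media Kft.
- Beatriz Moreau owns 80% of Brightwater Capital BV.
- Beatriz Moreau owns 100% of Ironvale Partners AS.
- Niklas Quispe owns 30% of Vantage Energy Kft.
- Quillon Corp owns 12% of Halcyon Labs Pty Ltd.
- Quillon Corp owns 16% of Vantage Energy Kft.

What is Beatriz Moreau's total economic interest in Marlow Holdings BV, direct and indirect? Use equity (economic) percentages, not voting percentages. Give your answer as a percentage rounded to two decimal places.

32.78%

Beatriz reaches Marlow along 3 paths.
Via Ironvale → Halcyon: 100% × 18% × 6% = 1.08%.
Via Quillon → Halcyon: 70% × 12% × 6% = 0.504%.
Via Brightwater: 80% × 39% = 31.2%.
Total: 1.08% + 0.504% + 31.2% = 32.784%.
Rounded: 32.78%.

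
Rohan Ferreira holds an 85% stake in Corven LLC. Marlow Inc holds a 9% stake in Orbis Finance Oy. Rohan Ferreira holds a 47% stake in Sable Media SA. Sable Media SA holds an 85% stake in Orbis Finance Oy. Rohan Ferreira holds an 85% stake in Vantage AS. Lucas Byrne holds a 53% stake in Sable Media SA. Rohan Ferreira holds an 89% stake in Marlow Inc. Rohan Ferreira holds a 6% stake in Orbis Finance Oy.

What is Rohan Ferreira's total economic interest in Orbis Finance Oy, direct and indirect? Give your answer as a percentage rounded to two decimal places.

53.96%

Rohan reaches Orbis along 3 paths.
Direct stake: 6% = 6%.
Via Marlow: 89% × 9% = 8.01%.
Via Sable: 47% × 85% = 39.95%.
Total: 6% + 8.01% + 39.95% = 53.96%.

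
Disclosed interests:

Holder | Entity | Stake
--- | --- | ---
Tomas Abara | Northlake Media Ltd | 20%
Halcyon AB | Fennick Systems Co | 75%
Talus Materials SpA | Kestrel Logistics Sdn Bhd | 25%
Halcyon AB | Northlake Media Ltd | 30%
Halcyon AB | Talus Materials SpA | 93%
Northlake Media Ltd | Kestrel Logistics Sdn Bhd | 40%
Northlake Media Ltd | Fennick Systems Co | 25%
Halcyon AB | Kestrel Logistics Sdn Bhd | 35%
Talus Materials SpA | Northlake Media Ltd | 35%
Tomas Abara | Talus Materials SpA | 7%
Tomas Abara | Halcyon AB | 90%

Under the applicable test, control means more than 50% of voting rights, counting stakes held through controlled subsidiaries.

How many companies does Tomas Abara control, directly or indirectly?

Tomas holds 90% of Halcyon, so Tomas controls Halcyon.
Halcyon and Tomas together hold 93% + 7% = 100% of Talus, so Tomas controls Talus.
Talus and Tomas and Halcyon together hold 35% + 20% + 30% = 85% of Northlake, so Tomas controls Northlake.
Northlake and Halcyon together hold 25% + 75% = 100% of Fennick, so Tomas controls Fennick.
Talus and Halcyon and Northlake together hold 25% + 35% + 40% = 100% of Kestrel, so Tomas controls Kestrel.
Tomas controls 5 companies.

5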